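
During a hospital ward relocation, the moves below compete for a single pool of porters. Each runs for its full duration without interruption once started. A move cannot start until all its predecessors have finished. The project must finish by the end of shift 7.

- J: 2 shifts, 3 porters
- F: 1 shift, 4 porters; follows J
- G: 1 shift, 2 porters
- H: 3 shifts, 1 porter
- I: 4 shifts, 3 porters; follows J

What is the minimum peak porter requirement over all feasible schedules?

Early-start (J@1, F@3, G@1, H@1, I@3) gives peak 8: s1:6  s2:4  s3:8  s4:3  s5:3  s6:3  s7:0.
Shift H→2, I→4.
Schedule J@1, F@3, G@1, H@2, I@4: s1:5  s2:4  s3:5  s4:4  s5:3  s6:3  s7:3 — peak 5.

5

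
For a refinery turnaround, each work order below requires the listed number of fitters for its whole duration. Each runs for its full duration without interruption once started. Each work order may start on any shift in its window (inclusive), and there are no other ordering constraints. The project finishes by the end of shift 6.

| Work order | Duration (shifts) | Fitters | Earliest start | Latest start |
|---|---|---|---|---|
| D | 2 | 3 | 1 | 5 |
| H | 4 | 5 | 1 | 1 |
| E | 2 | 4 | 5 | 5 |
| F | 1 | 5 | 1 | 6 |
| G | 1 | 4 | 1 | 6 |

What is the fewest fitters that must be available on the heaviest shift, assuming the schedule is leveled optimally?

9

Early-start (D@1, H@1, E@5, F@1, G@1) gives peak 17: s1:17  s2:8  s3:5  s4:5  s5:4  s6:4.
Shift F→5, G→3.
Schedule D@1, H@1, E@5, F@5, G@3: s1:8  s2:8  s3:9  s4:5  s5:9  s6:4 — peak 9.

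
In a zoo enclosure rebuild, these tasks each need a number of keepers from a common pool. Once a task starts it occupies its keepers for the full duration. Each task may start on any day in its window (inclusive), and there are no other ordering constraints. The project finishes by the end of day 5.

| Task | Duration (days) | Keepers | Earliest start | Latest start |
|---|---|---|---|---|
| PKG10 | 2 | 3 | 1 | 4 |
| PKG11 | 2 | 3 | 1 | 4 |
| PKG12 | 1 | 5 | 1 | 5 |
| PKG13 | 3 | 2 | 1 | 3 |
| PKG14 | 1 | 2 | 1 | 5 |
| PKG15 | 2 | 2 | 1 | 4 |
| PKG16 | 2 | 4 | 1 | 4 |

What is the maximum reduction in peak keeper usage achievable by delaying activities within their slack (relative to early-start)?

13

Early-start peak: d1:21  d2:14  d3:2  d4:0  d5:0 ⇒ 21.
Leveled (PKG10@1, PKG11@1, PKG12@3, PKG13@1, PKG14@4, PKG15@4, PKG16@4): d1:8  d2:8  d3:7  d4:8  d5:6 ⇒ 8.
Reduction 21 − 8 = 13.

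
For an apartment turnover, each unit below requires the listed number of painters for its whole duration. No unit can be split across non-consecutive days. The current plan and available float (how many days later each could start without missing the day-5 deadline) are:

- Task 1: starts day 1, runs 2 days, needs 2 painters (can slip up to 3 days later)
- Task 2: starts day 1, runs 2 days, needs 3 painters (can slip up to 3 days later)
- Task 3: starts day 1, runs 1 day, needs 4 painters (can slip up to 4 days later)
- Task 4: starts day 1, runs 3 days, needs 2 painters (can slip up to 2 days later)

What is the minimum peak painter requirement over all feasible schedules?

5

Early-start (Task 1@1, Task 2@1, Task 3@1, Task 4@1) gives peak 11: d1:11  d2:7  d3:2  d4:0  d5:0.
Shift Task 2→3, Task 3→5.
Schedule Task 1@1, Task 2@3, Task 3@5, Task 4@1: d1:4  d2:4  d3:5  d4:3  d5:4 — peak 5.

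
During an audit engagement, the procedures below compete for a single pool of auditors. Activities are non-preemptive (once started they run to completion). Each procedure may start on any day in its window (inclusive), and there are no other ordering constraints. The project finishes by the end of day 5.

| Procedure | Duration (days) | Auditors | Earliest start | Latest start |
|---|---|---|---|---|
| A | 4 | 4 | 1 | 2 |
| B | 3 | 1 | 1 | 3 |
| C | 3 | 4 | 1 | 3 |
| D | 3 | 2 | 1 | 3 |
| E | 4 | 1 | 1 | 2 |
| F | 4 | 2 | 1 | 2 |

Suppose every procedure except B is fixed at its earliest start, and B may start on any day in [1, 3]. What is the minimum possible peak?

14

B@1: d1:14  d2:14  d3:14  d4:7  d5:0 → peak 14
B@2: d1:13  d2:14  d3:14  d4:8  d5:0 → peak 14
B@3: d1:13  d2:13  d3:14  d4:8  d5:1 → peak 14
Best is B@1, peak 14.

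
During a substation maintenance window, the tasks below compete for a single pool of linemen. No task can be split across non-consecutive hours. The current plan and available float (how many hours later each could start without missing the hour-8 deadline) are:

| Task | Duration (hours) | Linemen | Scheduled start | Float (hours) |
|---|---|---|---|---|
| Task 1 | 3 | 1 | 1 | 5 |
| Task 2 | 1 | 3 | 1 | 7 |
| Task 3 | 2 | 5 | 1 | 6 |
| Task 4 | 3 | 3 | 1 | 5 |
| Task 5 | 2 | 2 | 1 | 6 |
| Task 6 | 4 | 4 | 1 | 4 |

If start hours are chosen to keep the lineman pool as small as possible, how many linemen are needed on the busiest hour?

Early-start (Task 1@1, Task 2@1, Task 3@1, Task 4@1, Task 5@1, Task 6@1) gives peak 18: h1:18  h2:15  h3:8  h4:4  h5:0  h6:0  h7:0  h8:0.
Shift Task 3→2, Task 4→4, Task 5→7, Task 6→4.
Schedule Task 1@1, Task 2@1, Task 3@2, Task 4@4, Task 5@7, Task 6@4: h1:4  h2:6  h3:6  h4:7  h5:7  h6:7  h7:6  h8:2 — peak 7.

7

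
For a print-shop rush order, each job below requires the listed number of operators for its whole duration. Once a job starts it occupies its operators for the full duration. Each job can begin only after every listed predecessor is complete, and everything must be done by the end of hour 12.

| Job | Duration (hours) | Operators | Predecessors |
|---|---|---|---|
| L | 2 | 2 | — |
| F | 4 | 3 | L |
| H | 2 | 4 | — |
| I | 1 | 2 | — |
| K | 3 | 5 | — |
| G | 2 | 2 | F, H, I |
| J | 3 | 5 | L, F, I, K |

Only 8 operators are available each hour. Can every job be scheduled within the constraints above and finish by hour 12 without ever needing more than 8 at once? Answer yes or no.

Schedule L@1, F@3, H@1, I@3, K@7, G@7, J@10: h1:6  h2:6  h3:5  h4:3  h5:3  h6:3  h7:7  h8:7  h9:5  h10:5  h11:5  h12:5 — peak 7 ≤ 8.

yes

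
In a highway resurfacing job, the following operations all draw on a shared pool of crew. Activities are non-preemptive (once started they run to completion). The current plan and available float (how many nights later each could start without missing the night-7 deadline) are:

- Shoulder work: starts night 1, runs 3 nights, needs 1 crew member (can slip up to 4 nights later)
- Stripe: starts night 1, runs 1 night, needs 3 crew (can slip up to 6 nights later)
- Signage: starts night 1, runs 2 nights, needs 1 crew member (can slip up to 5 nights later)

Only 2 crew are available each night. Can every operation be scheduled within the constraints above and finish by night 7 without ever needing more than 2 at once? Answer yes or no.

no

The minimum achievable peak is 3; 2 < 3, so no feasible schedule stays within the cap.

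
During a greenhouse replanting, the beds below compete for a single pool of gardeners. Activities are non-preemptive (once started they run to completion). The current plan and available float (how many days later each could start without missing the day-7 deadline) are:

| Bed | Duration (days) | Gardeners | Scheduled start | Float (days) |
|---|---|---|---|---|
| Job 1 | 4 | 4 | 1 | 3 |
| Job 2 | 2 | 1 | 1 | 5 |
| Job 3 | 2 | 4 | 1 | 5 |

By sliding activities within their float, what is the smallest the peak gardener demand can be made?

5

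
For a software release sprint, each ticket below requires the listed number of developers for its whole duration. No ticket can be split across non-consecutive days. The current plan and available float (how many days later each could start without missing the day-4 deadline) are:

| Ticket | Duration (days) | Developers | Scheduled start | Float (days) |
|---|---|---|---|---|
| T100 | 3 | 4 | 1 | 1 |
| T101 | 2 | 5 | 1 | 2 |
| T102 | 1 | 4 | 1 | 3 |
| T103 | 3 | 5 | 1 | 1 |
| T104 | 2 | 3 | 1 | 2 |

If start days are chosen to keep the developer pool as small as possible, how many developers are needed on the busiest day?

14

Early-start (T100@1, T101@1, T102@1, T103@1, T104@1) gives peak 21: d1:21  d2:17  d3:9  d4:0.
Shift T103→2, T104→3.
Schedule T100@1, T101@1, T102@1, T103@2, T104@3: d1:13  d2:14  d3:12  d4:8 — peak 14.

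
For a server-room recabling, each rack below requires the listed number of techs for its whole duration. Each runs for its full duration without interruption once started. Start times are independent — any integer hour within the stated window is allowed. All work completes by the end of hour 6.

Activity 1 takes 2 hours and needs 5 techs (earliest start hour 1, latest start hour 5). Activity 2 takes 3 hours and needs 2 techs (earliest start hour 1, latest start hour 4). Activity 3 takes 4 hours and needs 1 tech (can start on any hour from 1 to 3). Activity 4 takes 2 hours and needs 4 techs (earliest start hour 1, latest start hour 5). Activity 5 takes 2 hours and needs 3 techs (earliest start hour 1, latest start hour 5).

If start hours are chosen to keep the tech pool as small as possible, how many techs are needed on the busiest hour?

6

Early-start (Activity 1@1, Activity 2@1, Activity 3@1, Activity 4@1, Activity 5@1) gives peak 15: h1:15  h2:15  h3:3  h4:1  h5:0  h6:0.
Shift Activity 2→3, Activity 4→5, Activity 5→3.
Schedule Activity 1@1, Activity 2@3, Activity 3@1, Activity 4@5, Activity 5@3: h1:6  h2:6  h3:6  h4:6  h5:6  h6:4 — peak 6.
Total tech-hours = 34 over 6 hours ⇒ peak ≥ ⌈34/6⌉ = 6, so 6 is optimal.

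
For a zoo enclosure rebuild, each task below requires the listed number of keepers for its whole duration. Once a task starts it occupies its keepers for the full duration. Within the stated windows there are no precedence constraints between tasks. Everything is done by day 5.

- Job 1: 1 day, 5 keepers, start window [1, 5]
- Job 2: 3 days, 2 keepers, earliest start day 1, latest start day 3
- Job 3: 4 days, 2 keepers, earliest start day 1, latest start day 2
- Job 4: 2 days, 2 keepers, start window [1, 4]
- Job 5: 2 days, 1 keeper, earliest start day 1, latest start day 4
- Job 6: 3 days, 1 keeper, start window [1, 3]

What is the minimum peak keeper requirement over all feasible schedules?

6

Early-start (Job 1@1, Job 2@1, Job 3@1, Job 4@1, Job 5@1, Job 6@1) gives peak 13: d1:13  d2:8  d3:5  d4:2  d5:0.
Shift Job 2→2, Job 3→2, Job 4→4, Job 5→2.
Schedule Job 1@1, Job 2@2, Job 3@2, Job 4@4, Job 5@2, Job 6@1: d1:6  d2:6  d3:6  d4:6  d5:4 — peak 6.
Total keeper-days = 28 over 5 days ⇒ peak ≥ ⌈28/5⌉ = 6, so 6 is optimal.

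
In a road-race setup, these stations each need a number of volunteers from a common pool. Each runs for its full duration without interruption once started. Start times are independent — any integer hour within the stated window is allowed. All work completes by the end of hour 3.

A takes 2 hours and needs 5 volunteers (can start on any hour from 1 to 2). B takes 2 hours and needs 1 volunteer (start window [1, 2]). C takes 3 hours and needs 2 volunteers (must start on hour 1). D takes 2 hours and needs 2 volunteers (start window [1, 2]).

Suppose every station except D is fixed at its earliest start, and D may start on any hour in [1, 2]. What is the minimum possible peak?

10

D@1: h1:10  h2:10  h3:2 → peak 10
D@2: h1:8  h2:10  h3:4 → peak 10
Best is D@1, peak 10.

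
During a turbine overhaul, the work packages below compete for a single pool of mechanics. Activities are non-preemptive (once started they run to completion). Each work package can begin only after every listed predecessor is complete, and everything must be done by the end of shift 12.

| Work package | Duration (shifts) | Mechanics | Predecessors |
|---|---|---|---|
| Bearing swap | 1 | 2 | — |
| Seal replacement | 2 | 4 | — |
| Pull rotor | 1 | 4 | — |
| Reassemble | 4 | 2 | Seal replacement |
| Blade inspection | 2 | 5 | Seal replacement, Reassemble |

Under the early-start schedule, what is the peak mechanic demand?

Early-start schedule: Bearing swap@1, Seal replacement@1, Pull rotor@1, Reassemble@3, Blade inspection@7.
Load per shift: shift 1: 10, shift 2: 4, shift 3: 2, shift 4: 2, shift 5: 2, shift 6: 2, shift 7: 5, shift 8: 5, shift 9: 0, shift 10: 0, shift 11: 0, shift 12: 0.
Peak is 10.

10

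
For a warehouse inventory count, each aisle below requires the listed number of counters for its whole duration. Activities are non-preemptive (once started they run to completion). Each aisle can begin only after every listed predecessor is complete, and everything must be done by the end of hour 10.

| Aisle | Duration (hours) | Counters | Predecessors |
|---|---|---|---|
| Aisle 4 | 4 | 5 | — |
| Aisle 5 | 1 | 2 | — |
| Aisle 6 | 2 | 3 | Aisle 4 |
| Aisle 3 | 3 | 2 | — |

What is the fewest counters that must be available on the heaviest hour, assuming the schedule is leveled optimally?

Early-start (Aisle 4@1, Aisle 5@1, Aisle 6@5, Aisle 3@1) gives peak 9: h1:9  h2:7  h3:7  h4:5  h5:3  h6:3  h7:0  h8:0  h9:0  h10:0.
Shift Aisle 5→5, Aisle 3→6.
Schedule Aisle 4@1, Aisle 5@5, Aisle 6@5, Aisle 3@6: h1:5  h2:5  h3:5  h4:5  h5:5  h6:5  h7:2  h8:2  h9:0  h10:0 — peak 5.

5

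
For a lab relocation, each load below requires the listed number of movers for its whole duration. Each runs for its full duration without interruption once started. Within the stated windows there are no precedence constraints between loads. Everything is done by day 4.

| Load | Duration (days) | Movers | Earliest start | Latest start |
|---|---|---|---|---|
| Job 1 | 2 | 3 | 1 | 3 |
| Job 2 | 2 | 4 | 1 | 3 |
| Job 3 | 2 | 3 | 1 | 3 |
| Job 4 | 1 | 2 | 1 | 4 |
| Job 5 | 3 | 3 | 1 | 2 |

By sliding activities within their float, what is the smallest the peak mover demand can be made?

9

Early-start (Job 1@1, Job 2@1, Job 3@1, Job 4@1, Job 5@1) gives peak 15: d1:15  d2:13  d3:3  d4:0.
Shift Job 2→3, Job 5→2.
Schedule Job 1@1, Job 2@3, Job 3@1, Job 4@1, Job 5@2: d1:8  d2:9  d3:7  d4:7 — peak 9.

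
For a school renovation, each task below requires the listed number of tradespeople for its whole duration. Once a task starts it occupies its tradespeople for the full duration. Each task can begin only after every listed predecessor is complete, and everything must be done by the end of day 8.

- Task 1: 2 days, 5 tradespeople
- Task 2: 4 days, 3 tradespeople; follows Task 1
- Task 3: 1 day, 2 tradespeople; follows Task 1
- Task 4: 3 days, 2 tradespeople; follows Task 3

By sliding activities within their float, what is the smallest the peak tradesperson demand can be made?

Schedule Task 1@1, Task 2@3, Task 3@3, Task 4@4: d1:5  d2:5  d3:5  d4:5  d5:5  d6:5  d7:0  d8:0 — peak 5.

5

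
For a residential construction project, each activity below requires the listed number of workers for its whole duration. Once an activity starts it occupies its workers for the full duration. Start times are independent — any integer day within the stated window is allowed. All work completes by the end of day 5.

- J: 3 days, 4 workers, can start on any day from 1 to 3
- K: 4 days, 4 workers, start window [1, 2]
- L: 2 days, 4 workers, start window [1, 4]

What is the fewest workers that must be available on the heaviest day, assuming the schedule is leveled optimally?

8

Early-start (J@1, K@1, L@1) gives peak 12: d1:12  d2:12  d3:8  d4:4  d5:0.
Shift L→4.
Schedule J@1, K@1, L@4: d1:8  d2:8  d3:8  d4:8  d5:4 — peak 8.
Total worker-days = 36 over 5 days ⇒ peak ≥ ⌈36/5⌉ = 8, so 8 is optimal.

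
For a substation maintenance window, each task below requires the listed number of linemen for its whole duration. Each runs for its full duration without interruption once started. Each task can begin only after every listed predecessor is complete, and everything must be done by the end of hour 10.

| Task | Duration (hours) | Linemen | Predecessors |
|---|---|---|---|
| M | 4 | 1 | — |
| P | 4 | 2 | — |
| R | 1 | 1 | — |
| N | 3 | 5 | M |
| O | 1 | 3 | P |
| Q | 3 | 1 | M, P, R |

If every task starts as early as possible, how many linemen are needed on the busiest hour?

Early-start schedule: M@1, P@1, R@1, N@5, O@5, Q@5.
Load per hour: hour 1: 4, hour 2: 3, hour 3: 3, hour 4: 3, hour 5: 9, hour 6: 6, hour 7: 6, hour 8: 0, hour 9: 0, hour 10: 0.
Peak is 9.

9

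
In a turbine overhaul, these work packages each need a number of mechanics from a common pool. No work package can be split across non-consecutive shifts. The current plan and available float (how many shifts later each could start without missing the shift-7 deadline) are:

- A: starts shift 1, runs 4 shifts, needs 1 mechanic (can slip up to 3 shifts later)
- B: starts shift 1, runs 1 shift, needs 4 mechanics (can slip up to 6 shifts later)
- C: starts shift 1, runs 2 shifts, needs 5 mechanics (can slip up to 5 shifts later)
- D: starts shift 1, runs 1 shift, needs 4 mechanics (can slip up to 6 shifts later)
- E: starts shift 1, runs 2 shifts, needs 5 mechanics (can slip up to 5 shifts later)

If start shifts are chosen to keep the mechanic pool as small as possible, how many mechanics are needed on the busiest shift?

6

Early-start (A@1, B@1, C@1, D@1, E@1) gives peak 19: s1:19  s2:11  s3:1  s4:1  s5:0  s6:0  s7:0.
Shift C→2, D→4, E→5.
Schedule A@1, B@1, C@2, D@4, E@5: s1:5  s2:6  s3:6  s4:5  s5:5  s6:5  s7:0 — peak 6.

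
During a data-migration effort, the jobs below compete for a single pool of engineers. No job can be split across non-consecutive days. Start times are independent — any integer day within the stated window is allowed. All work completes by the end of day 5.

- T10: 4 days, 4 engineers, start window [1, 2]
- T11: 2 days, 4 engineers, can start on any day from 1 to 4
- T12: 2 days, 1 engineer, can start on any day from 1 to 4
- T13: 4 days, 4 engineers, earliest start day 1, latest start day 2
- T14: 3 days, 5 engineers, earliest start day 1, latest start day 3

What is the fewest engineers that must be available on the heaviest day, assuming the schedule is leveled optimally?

13

Early-start (T10@1, T11@1, T12@1, T13@1, T14@1) gives peak 18: d1:18  d2:18  d3:13  d4:8  d5:0.
Shift T14→3.
Schedule T10@1, T11@1, T12@1, T13@1, T14@3: d1:13  d2:13  d3:13  d4:13  d5:5 — peak 13.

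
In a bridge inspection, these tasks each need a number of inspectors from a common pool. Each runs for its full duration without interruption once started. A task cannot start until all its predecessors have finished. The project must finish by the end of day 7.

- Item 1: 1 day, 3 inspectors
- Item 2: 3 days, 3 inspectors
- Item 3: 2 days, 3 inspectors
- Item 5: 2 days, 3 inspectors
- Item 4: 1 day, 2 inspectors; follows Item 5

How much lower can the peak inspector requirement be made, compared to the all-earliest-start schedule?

6

Early-start peak: d1:12  d2:9  d3:5  d4:0  d5:0  d6:0  d7:0 ⇒ 12.
Leveled (Item 1@1, Item 2@1, Item 3@2, Item 5@4, Item 4@6): d1:6  d2:6  d3:6  d4:3  d5:3  d6:2  d7:0 ⇒ 6.
Reduction 12 − 6 = 6.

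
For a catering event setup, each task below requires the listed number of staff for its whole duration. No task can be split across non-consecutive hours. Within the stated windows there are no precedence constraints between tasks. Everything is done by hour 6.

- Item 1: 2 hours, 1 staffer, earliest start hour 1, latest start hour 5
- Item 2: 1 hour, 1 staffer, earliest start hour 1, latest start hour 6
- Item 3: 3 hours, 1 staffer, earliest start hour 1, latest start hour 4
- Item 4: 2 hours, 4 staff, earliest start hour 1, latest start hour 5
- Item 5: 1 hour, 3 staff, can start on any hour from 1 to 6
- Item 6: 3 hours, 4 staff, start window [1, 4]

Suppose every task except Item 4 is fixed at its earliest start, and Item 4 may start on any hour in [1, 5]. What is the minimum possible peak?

10

Item 4@1: h1:14  h2:10  h3:5  h4:0  h5:0  h6:0 → peak 14
Item 4@2: h1:10  h2:10  h3:9  h4:0  h5:0  h6:0 → peak 10
Item 4@3: h1:10  h2:6  h3:9  h4:4  h5:0  h6:0 → peak 10
Item 4@4: h1:10  h2:6  h3:5  h4:4  h5:4  h6:0 → peak 10
Item 4@5: h1:10  h2:6  h3:5  h4:0  h5:4  h6:4 → peak 10
Best is Item 4@2, peak 10.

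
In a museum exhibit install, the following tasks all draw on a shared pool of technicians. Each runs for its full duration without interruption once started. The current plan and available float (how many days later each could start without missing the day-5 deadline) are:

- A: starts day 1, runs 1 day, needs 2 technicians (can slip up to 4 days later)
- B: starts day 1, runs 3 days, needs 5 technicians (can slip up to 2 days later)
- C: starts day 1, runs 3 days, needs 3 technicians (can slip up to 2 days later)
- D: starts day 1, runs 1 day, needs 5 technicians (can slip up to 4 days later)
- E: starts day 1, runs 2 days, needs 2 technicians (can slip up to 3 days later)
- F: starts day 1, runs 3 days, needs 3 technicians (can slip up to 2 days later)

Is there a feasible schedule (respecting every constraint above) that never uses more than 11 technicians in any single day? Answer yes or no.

yes

Schedule A@1, B@1, C@1, D@4, E@4, F@2: d1:10  d2:11  d3:11  d4:10  d5:2 — peak 11 ≤ 11.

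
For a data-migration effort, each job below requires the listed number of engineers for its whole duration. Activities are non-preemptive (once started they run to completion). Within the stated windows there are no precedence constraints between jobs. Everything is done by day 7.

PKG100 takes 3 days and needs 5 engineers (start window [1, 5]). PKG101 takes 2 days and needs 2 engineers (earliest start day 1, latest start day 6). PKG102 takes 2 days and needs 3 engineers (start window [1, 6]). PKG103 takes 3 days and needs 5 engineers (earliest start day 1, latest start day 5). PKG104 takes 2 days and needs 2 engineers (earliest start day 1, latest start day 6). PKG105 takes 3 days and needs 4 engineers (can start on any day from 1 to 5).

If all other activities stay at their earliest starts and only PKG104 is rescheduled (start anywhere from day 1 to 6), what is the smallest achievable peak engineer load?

19

PKG104@1: d1:21  d2:21  d3:14  d4:0  d5:0  d6:0  d7:0 → peak 21
PKG104@2: d1:19  d2:21  d3:16  d4:0  d5:0  d6:0  d7:0 → peak 21
PKG104@3: d1:19  d2:19  d3:16  d4:2  d5:0  d6:0  d7:0 → peak 19
PKG104@4: d1:19  d2:19  d3:14  d4:2  d5:2  d6:0  d7:0 → peak 19
PKG104@5: d1:19  d2:19  d3:14  d4:0  d5:2  d6:2  d7:0 → peak 19
PKG104@6: d1:19  d2:19  d3:14  d4:0  d5:0  d6:2  d7:2 → peak 19
Best is PKG104@3, peak 19.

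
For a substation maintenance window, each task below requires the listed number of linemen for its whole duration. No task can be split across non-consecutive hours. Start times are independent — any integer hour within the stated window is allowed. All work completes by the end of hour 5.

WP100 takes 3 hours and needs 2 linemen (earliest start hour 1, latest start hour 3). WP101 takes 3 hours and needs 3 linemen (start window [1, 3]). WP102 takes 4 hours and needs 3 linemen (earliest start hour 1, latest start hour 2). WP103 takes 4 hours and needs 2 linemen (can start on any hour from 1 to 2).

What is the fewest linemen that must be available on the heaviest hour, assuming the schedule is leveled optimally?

10

Schedule WP100@1, WP101@1, WP102@1, WP103@1: h1:10  h2:10  h3:10  h4:5  h5:0 — peak 10.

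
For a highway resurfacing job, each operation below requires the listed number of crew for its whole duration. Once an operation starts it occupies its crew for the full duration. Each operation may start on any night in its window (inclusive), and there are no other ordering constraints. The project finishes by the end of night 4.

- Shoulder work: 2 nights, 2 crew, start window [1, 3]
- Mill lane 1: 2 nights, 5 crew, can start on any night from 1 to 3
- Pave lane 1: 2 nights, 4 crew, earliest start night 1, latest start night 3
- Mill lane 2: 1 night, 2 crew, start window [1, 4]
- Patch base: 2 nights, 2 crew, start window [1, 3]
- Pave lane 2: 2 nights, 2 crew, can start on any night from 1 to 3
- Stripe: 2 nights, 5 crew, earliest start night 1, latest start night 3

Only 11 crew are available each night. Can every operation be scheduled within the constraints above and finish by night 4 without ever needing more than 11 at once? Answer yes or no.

yes

Schedule Shoulder work@1, Mill lane 1@1, Pave lane 1@1, Mill lane 2@3, Patch base@3, Pave lane 2@3, Stripe@3: n1:11  n2:11  n3:11  n4:9 — peak 11 ≤ 11.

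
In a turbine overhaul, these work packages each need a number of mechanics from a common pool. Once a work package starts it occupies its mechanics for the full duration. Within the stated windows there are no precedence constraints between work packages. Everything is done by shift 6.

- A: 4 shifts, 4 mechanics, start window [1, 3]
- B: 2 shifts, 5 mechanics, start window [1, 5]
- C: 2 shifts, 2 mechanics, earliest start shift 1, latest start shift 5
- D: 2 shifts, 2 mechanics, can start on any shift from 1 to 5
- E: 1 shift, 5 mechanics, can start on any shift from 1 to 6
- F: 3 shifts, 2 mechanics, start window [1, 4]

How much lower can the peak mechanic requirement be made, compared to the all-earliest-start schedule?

Early-start peak: s1:20  s2:15  s3:6  s4:4  s5:0  s6:0 ⇒ 20.
Leveled (A@1, B@1, C@3, D@5, E@5, F@3): s1:9  s2:9  s3:8  s4:8  s5:9  s6:2 ⇒ 9.
Reduction 20 − 9 = 11.

11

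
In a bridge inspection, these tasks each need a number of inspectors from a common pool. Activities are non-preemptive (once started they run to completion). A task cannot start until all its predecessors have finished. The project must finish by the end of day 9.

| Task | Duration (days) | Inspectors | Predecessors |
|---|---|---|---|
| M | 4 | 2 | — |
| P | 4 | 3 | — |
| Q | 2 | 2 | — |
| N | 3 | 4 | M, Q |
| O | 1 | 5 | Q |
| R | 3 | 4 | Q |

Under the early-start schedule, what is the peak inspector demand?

14

Early-start schedule: M@1, P@1, Q@1, N@5, O@3, R@3.
Load per day: day 1: 7, day 2: 7, day 3: 14, day 4: 9, day 5: 8, day 6: 4, day 7: 4, day 8: 0, day 9: 0.
Peak is 14.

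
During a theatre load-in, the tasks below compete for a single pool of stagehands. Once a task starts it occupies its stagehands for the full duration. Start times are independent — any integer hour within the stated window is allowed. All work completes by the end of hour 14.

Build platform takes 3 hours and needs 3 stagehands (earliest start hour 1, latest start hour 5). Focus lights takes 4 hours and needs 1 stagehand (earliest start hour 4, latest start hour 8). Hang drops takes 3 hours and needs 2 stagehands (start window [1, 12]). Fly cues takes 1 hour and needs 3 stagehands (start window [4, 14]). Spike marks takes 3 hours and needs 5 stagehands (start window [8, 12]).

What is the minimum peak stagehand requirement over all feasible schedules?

5

Schedule Build platform@1, Focus lights@4, Hang drops@1, Fly cues@4, Spike marks@8: h1:5  h2:5  h3:5  h4:4  h5:1  h6:1  h7:1  h8:5  h9:5  h10:5  h11:0  h12:0  h13:0  h14:0 — peak 5.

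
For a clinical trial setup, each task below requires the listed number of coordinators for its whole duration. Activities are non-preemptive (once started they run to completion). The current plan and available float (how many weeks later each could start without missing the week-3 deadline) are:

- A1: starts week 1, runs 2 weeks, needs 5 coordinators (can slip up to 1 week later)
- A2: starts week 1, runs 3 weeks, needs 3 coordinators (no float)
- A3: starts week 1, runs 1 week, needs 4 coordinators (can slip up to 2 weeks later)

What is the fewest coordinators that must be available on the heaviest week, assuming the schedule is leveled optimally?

8

Early-start (A1@1, A2@1, A3@1) gives peak 12: w1:12  w2:8  w3:3.
Shift A3→3.
Schedule A1@1, A2@1, A3@3: w1:8  w2:8  w3:7 — peak 8.
Total coordinator-weeks = 23 over 3 weeks ⇒ peak ≥ ⌈23/3⌉ = 8, so 8 is optimal.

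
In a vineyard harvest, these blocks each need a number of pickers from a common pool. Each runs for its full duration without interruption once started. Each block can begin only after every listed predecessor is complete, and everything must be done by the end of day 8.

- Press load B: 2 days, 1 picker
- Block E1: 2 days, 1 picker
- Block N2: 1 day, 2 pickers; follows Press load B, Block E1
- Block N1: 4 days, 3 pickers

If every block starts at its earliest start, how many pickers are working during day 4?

3

At early start, day 4 has: Block N1.
Demand: 3 = 3.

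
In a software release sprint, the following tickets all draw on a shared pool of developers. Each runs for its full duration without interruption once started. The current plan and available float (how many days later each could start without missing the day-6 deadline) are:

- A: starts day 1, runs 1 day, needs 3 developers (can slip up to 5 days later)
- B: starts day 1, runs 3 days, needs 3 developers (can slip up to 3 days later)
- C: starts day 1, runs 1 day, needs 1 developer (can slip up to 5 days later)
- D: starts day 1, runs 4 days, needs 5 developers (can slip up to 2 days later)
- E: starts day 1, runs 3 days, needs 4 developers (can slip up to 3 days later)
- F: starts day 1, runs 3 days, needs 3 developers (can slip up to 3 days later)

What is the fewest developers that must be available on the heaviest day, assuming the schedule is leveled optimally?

Early-start (A@1, B@1, C@1, D@1, E@1, F@1) gives peak 19: d1:19  d2:15  d3:15  d4:5  d5:0  d6:0.
Shift D→2, E→4.
Schedule A@1, B@1, C@1, D@2, E@4, F@1: d1:10  d2:11  d3:11  d4:9  d5:9  d6:4 — peak 11.

11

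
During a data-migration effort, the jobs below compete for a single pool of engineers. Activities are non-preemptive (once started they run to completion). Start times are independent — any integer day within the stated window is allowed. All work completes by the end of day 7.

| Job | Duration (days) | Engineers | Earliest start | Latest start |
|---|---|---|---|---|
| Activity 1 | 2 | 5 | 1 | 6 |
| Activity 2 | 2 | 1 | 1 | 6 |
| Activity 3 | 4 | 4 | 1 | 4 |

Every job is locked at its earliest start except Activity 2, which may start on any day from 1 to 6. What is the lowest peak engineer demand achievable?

Activity 2@1: d1:10  d2:10  d3:4  d4:4  d5:0  d6:0  d7:0 → peak 10
Activity 2@2: d1:9  d2:10  d3:5  d4:4  d5:0  d6:0  d7:0 → peak 10
Activity 2@3: d1:9  d2:9  d3:5  d4:5  d5:0  d6:0  d7:0 → peak 9
Activity 2@4: d1:9  d2:9  d3:4  d4:5  d5:1  d6:0  d7:0 → peak 9
Activity 2@5: d1:9  d2:9  d3:4  d4:4  d5:1  d6:1  d7:0 → peak 9
Activity 2@6: d1:9  d2:9  d3:4  d4:4  d5:0  d6:1  d7:1 → peak 9
Best is Activity 2@3, peak 9.

9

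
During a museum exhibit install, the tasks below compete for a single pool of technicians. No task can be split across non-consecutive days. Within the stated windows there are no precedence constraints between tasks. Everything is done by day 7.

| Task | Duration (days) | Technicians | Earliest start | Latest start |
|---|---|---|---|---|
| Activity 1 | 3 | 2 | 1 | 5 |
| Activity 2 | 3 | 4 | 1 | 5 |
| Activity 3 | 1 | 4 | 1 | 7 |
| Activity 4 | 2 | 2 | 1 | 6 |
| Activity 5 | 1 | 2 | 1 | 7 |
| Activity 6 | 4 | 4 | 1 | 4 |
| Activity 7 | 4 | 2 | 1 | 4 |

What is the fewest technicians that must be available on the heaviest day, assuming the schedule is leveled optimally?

Early-start (Activity 1@1, Activity 2@1, Activity 3@1, Activity 4@1, Activity 5@1, Activity 6@1, Activity 7@1) gives peak 20: d1:20  d2:14  d3:12  d4:6  d5:0  d6:0  d7:0.
Shift Activity 3→5, Activity 4→6, Activity 5→4, Activity 6→4.
Schedule Activity 1@1, Activity 2@1, Activity 3@5, Activity 4@6, Activity 5@4, Activity 6@4, Activity 7@1: d1:8  d2:8  d3:8  d4:8  d5:8  d6:6  d7:6 — peak 8.
Total technician-days = 52 over 7 days ⇒ peak ≥ ⌈52/7⌉ = 8, so 8 is optimal.

8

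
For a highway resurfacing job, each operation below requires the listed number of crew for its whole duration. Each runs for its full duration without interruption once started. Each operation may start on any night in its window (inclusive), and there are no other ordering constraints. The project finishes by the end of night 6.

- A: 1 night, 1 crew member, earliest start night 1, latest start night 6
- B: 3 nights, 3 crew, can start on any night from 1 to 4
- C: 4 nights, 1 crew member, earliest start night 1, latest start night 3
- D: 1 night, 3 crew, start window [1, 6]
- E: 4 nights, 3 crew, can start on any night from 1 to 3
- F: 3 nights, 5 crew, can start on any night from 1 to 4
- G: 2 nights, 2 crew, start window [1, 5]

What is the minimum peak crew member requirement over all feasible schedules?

9

Early-start (A@1, B@1, C@1, D@1, E@1, F@1, G@1) gives peak 18: n1:18  n2:14  n3:12  n4:4  n5:0  n6:0.
Shift E→2, F→4, G→2.
Schedule A@1, B@1, C@1, D@1, E@2, F@4, G@2: n1:8  n2:9  n3:9  n4:9  n5:8  n6:5 — peak 9.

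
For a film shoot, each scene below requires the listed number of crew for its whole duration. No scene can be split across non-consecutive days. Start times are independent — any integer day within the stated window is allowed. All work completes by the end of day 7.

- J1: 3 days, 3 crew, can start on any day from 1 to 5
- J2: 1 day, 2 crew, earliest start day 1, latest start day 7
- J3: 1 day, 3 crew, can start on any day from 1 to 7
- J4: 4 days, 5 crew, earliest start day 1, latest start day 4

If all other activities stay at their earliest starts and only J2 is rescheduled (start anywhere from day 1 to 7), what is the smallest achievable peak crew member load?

J2@1: d1:13  d2:8  d3:8  d4:5  d5:0  d6:0  d7:0 → peak 13
J2@2: d1:11  d2:10  d3:8  d4:5  d5:0  d6:0  d7:0 → peak 11
J2@3: d1:11  d2:8  d3:10  d4:5  d5:0  d6:0  d7:0 → peak 11
J2@4: d1:11  d2:8  d3:8  d4:7  d5:0  d6:0  d7:0 → peak 11
J2@5: d1:11  d2:8  d3:8  d4:5  d5:2  d6:0  d7:0 → peak 11
J2@6: d1:11  d2:8  d3:8  d4:5  d5:0  d6:2  d7:0 → peak 11
J2@7: d1:11  d2:8  d3:8  d4:5  d5:0  d6:0  d7:2 → peak 11
Best is J2@2, peak 11.

11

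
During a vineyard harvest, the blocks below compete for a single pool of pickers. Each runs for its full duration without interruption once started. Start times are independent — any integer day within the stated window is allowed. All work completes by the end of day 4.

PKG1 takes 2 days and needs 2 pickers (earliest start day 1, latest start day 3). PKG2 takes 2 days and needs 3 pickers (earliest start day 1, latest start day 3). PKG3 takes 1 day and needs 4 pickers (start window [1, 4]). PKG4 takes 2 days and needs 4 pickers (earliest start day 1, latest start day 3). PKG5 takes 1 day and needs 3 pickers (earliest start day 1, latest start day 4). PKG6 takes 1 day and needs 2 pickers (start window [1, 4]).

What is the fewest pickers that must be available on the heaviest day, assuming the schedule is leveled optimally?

Early-start (PKG1@1, PKG2@1, PKG3@1, PKG4@1, PKG5@1, PKG6@1) gives peak 18: d1:18  d2:9  d3:0  d4:0.
Shift PKG2→2, PKG4→3, PKG5→4, PKG6→2.
Schedule PKG1@1, PKG2@2, PKG3@1, PKG4@3, PKG5@4, PKG6@2: d1:6  d2:7  d3:7  d4:7 — peak 7.
Total picker-days = 27 over 4 days ⇒ peak ≥ ⌈27/4⌉ = 7, so 7 is optimal.

7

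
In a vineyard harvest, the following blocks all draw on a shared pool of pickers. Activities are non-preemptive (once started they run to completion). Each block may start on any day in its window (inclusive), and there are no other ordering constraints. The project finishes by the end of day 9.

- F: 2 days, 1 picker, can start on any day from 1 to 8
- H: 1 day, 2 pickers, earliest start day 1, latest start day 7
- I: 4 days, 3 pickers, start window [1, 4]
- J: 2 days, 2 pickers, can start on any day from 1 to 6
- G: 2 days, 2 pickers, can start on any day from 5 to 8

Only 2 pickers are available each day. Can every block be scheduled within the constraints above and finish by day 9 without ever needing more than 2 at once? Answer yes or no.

no

Total picker-days = 24; over 9 days the average is 24/9 > 2, so some day must exceed 2.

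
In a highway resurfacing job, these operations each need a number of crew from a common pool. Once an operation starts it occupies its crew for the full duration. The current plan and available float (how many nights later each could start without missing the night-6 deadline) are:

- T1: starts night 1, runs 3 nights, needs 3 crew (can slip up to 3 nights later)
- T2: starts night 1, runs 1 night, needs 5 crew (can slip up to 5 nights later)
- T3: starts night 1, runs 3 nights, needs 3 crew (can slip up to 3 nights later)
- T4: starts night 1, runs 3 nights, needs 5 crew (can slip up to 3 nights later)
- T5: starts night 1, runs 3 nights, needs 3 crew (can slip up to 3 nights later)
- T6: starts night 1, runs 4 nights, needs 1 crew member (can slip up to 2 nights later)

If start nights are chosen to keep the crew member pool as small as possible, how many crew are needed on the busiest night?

Early-start (T1@1, T2@1, T3@1, T4@1, T5@1, T6@1) gives peak 20: n1:20  n2:15  n3:15  n4:1  n5:0  n6:0.
Shift T2→5, T4→4.
Schedule T1@1, T2@5, T3@1, T4@4, T5@1, T6@1: n1:10  n2:10  n3:10  n4:6  n5:10  n6:5 — peak 10.

10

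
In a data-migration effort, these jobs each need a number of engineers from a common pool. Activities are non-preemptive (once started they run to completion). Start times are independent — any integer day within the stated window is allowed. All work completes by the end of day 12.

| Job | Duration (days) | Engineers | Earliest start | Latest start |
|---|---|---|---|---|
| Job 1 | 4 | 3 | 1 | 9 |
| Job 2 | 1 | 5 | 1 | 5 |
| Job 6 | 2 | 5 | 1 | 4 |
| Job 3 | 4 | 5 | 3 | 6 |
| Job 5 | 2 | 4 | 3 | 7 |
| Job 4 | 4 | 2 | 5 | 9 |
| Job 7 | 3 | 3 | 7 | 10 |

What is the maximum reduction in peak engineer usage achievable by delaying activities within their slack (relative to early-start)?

5

Early-start peak: d1:13  d2:8  d3:12  d4:12  d5:7  d6:7  d7:5  d8:5  d9:3  d10:0  d11:0  d12:0 ⇒ 13.
Leveled (Job 1@1, Job 2@1, Job 6@2, Job 3@6, Job 5@4, Job 4@5, Job 7@9): d1:8  d2:8  d3:8  d4:7  d5:6  d6:7  d7:7  d8:7  d9:8  d10:3  d11:3  d12:0 ⇒ 8.
Reduction 13 − 8 = 5.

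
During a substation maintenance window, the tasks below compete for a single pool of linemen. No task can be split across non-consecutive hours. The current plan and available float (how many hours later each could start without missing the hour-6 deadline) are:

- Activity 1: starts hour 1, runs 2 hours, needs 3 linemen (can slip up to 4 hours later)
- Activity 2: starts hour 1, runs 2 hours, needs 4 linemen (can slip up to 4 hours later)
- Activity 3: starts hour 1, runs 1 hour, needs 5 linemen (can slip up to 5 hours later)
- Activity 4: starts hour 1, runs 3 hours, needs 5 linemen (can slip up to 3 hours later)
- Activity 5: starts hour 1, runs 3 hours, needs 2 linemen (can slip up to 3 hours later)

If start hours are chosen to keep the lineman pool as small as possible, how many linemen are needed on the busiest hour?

7

Early-start (Activity 1@1, Activity 2@1, Activity 3@1, Activity 4@1, Activity 5@1) gives peak 19: h1:19  h2:14  h3:7  h4:0  h5:0  h6:0.
Shift Activity 3→3, Activity 4→4, Activity 5→3.
Schedule Activity 1@1, Activity 2@1, Activity 3@3, Activity 4@4, Activity 5@3: h1:7  h2:7  h3:7  h4:7  h5:7  h6:5 — peak 7.
Total lineman-hours = 40 over 6 hours ⇒ peak ≥ ⌈40/6⌉ = 7, so 7 is optimal.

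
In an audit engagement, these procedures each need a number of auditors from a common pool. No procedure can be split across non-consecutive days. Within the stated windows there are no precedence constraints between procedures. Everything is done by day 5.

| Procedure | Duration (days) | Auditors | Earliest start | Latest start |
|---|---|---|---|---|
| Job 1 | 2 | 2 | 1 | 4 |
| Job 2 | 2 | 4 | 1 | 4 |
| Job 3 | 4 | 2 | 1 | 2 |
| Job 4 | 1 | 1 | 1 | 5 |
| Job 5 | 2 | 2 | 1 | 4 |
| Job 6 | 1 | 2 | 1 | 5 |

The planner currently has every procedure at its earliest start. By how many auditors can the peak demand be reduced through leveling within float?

Early-start peak: d1:13  d2:10  d3:2  d4:2  d5:0 ⇒ 13.
Leveled (Job 1@1, Job 2@3, Job 3@1, Job 4@5, Job 5@1, Job 6@5): d1:6  d2:6  d3:6  d4:6  d5:3 ⇒ 6.
Reduction 13 − 6 = 7.

7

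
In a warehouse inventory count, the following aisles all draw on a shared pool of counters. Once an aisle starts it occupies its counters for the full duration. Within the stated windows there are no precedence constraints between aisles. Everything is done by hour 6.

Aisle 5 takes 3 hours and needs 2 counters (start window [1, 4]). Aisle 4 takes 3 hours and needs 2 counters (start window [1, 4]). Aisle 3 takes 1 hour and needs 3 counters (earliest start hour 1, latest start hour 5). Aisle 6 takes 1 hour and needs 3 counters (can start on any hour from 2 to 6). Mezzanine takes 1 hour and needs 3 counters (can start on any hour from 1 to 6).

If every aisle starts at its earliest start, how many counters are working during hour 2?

7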